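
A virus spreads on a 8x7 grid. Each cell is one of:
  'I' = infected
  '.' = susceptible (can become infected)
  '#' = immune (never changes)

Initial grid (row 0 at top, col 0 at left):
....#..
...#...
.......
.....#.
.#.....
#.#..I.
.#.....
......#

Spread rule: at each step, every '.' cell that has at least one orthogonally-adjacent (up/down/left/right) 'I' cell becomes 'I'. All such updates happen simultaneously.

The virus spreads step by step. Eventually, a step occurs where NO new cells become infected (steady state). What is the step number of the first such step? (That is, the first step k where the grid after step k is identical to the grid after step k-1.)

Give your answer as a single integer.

Answer: 11

Derivation:
Step 0 (initial): 1 infected
Step 1: +4 new -> 5 infected
Step 2: +6 new -> 11 infected
Step 3: +5 new -> 16 infected
Step 4: +6 new -> 22 infected
Step 5: +6 new -> 28 infected
Step 6: +5 new -> 33 infected
Step 7: +5 new -> 38 infected
Step 8: +5 new -> 43 infected
Step 9: +3 new -> 46 infected
Step 10: +1 new -> 47 infected
Step 11: +0 new -> 47 infected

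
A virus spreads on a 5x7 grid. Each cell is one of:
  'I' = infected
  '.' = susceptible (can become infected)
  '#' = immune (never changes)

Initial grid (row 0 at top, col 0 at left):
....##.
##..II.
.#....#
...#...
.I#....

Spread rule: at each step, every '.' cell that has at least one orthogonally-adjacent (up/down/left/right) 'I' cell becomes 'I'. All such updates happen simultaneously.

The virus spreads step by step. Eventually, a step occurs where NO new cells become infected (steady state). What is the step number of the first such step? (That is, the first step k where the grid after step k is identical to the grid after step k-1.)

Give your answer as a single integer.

Step 0 (initial): 3 infected
Step 1: +6 new -> 9 infected
Step 2: +8 new -> 17 infected
Step 3: +6 new -> 23 infected
Step 4: +3 new -> 26 infected
Step 5: +1 new -> 27 infected
Step 6: +0 new -> 27 infected

Answer: 6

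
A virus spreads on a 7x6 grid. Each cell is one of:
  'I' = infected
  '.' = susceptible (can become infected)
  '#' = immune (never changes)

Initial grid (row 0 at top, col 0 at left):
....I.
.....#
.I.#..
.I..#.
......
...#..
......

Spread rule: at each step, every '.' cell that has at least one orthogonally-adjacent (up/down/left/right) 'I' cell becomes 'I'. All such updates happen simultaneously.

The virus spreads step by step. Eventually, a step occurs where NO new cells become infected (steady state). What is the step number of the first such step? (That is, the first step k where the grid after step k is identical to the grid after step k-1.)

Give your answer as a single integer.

Step 0 (initial): 3 infected
Step 1: +9 new -> 12 infected
Step 2: +10 new -> 22 infected
Step 3: +6 new -> 28 infected
Step 4: +4 new -> 32 infected
Step 5: +3 new -> 35 infected
Step 6: +2 new -> 37 infected
Step 7: +1 new -> 38 infected
Step 8: +0 new -> 38 infected

Answer: 8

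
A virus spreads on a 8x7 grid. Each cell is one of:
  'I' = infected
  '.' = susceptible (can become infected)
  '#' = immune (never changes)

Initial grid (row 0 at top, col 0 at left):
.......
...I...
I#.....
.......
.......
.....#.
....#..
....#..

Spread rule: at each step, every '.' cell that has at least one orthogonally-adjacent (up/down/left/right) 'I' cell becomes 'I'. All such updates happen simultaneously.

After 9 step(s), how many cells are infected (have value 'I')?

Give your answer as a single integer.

Step 0 (initial): 2 infected
Step 1: +6 new -> 8 infected
Step 2: +10 new -> 18 infected
Step 3: +9 new -> 27 infected
Step 4: +8 new -> 35 infected
Step 5: +7 new -> 42 infected
Step 6: +4 new -> 46 infected
Step 7: +2 new -> 48 infected
Step 8: +1 new -> 49 infected
Step 9: +2 new -> 51 infected

Answer: 51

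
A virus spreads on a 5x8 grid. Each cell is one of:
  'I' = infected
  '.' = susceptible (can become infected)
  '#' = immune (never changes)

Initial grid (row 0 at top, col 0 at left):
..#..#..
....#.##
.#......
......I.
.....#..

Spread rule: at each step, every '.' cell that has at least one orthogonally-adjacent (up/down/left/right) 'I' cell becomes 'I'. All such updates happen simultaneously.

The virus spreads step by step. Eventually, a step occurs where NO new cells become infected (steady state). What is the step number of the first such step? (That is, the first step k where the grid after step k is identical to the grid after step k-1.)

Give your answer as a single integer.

Answer: 10

Derivation:
Step 0 (initial): 1 infected
Step 1: +4 new -> 5 infected
Step 2: +4 new -> 9 infected
Step 3: +4 new -> 13 infected
Step 4: +3 new -> 16 infected
Step 5: +4 new -> 20 infected
Step 6: +4 new -> 24 infected
Step 7: +4 new -> 28 infected
Step 8: +2 new -> 30 infected
Step 9: +1 new -> 31 infected
Step 10: +0 new -> 31 infected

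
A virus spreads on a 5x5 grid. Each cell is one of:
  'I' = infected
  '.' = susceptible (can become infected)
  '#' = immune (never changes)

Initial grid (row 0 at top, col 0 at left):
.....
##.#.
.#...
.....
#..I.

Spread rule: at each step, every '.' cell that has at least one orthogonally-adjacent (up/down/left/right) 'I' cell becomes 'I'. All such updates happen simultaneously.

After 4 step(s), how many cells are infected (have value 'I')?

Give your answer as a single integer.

Step 0 (initial): 1 infected
Step 1: +3 new -> 4 infected
Step 2: +4 new -> 8 infected
Step 3: +3 new -> 11 infected
Step 4: +3 new -> 14 infected

Answer: 14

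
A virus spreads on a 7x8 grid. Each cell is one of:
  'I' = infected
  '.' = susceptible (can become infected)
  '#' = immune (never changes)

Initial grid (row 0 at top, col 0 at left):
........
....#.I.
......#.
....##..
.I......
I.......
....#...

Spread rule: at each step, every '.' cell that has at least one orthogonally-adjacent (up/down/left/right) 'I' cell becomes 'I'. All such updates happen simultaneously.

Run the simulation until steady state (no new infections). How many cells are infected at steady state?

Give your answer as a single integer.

Answer: 51

Derivation:
Step 0 (initial): 3 infected
Step 1: +8 new -> 11 infected
Step 2: +10 new -> 21 infected
Step 3: +10 new -> 31 infected
Step 4: +10 new -> 41 infected
Step 5: +6 new -> 47 infected
Step 6: +3 new -> 50 infected
Step 7: +1 new -> 51 infected
Step 8: +0 new -> 51 infected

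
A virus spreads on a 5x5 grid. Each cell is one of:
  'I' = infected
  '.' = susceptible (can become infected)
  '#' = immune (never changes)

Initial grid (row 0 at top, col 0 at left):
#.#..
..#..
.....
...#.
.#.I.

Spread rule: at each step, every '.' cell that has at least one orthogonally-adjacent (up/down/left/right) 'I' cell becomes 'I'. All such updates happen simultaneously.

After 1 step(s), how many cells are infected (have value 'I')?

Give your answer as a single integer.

Answer: 3

Derivation:
Step 0 (initial): 1 infected
Step 1: +2 new -> 3 infected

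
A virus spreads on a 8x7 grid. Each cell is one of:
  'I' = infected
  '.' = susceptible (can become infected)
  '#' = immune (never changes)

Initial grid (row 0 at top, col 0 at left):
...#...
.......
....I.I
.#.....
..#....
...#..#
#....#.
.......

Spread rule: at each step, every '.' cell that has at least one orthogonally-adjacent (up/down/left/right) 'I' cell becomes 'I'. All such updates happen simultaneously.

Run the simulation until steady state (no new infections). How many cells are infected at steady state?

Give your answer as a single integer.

Step 0 (initial): 2 infected
Step 1: +6 new -> 8 infected
Step 2: +9 new -> 17 infected
Step 3: +7 new -> 24 infected
Step 4: +5 new -> 29 infected
Step 5: +5 new -> 34 infected
Step 6: +5 new -> 39 infected
Step 7: +6 new -> 45 infected
Step 8: +3 new -> 48 infected
Step 9: +1 new -> 49 infected
Step 10: +0 new -> 49 infected

Answer: 49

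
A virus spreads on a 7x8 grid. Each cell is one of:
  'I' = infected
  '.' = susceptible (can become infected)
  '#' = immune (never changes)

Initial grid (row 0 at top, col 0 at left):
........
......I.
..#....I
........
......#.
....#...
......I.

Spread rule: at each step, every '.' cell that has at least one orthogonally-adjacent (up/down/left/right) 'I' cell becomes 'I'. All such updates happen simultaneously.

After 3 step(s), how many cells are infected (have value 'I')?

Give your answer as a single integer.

Answer: 26

Derivation:
Step 0 (initial): 3 infected
Step 1: +8 new -> 11 infected
Step 2: +9 new -> 20 infected
Step 3: +6 new -> 26 infected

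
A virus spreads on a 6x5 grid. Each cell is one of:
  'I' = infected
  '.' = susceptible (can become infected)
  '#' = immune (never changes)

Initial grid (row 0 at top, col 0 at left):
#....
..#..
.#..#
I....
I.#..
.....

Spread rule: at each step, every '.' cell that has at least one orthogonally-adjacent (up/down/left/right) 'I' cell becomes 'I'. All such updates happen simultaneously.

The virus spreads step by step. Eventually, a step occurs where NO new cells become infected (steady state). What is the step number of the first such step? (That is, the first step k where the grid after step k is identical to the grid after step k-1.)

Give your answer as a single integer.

Answer: 8

Derivation:
Step 0 (initial): 2 infected
Step 1: +4 new -> 6 infected
Step 2: +3 new -> 9 infected
Step 3: +4 new -> 13 infected
Step 4: +5 new -> 18 infected
Step 5: +4 new -> 22 infected
Step 6: +2 new -> 24 infected
Step 7: +1 new -> 25 infected
Step 8: +0 new -> 25 infected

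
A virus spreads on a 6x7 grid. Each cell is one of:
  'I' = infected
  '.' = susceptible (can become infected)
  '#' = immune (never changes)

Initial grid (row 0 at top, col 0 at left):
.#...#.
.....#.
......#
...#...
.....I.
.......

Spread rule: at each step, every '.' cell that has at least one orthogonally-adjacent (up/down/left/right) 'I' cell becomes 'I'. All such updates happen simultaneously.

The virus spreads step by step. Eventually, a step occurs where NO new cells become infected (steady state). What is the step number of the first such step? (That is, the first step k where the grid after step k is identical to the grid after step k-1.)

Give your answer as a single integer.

Answer: 10

Derivation:
Step 0 (initial): 1 infected
Step 1: +4 new -> 5 infected
Step 2: +6 new -> 11 infected
Step 3: +3 new -> 14 infected
Step 4: +5 new -> 19 infected
Step 5: +6 new -> 25 infected
Step 6: +5 new -> 30 infected
Step 7: +3 new -> 33 infected
Step 8: +1 new -> 34 infected
Step 9: +1 new -> 35 infected
Step 10: +0 new -> 35 infected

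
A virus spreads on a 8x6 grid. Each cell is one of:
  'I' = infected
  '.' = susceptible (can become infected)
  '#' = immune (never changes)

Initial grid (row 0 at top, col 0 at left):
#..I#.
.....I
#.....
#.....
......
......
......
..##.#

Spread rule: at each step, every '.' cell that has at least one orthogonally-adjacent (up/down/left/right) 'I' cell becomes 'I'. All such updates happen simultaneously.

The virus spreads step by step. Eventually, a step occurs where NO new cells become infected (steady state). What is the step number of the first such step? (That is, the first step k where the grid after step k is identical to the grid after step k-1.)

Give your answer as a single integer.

Step 0 (initial): 2 infected
Step 1: +5 new -> 7 infected
Step 2: +5 new -> 12 infected
Step 3: +5 new -> 17 infected
Step 4: +6 new -> 23 infected
Step 5: +5 new -> 28 infected
Step 6: +4 new -> 32 infected
Step 7: +4 new -> 36 infected
Step 8: +2 new -> 38 infected
Step 9: +2 new -> 40 infected
Step 10: +1 new -> 41 infected
Step 11: +0 new -> 41 infected

Answer: 11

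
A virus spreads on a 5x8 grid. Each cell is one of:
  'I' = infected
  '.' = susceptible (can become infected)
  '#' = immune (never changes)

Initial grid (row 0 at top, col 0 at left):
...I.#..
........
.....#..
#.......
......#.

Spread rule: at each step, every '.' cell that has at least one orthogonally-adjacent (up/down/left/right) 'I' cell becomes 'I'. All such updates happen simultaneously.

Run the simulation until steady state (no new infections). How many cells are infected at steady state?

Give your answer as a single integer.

Step 0 (initial): 1 infected
Step 1: +3 new -> 4 infected
Step 2: +4 new -> 8 infected
Step 3: +6 new -> 14 infected
Step 4: +6 new -> 20 infected
Step 5: +8 new -> 28 infected
Step 6: +5 new -> 33 infected
Step 7: +2 new -> 35 infected
Step 8: +1 new -> 36 infected
Step 9: +0 new -> 36 infected

Answer: 36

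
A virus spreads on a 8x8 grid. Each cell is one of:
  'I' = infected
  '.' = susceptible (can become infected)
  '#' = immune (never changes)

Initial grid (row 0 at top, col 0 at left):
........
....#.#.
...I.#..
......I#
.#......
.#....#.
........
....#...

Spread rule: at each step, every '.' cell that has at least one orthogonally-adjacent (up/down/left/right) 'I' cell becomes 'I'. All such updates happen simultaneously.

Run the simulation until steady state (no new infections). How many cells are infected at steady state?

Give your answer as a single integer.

Step 0 (initial): 2 infected
Step 1: +7 new -> 9 infected
Step 2: +9 new -> 18 infected
Step 3: +11 new -> 29 infected
Step 4: +10 new -> 39 infected
Step 5: +10 new -> 49 infected
Step 6: +4 new -> 53 infected
Step 7: +2 new -> 55 infected
Step 8: +1 new -> 56 infected
Step 9: +0 new -> 56 infected

Answer: 56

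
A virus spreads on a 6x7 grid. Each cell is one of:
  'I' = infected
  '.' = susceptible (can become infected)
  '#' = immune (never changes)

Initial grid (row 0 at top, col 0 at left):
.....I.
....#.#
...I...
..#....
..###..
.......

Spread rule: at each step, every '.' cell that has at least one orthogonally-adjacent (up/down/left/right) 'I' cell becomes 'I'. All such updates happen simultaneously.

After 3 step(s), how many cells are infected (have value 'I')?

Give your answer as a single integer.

Answer: 20

Derivation:
Step 0 (initial): 2 infected
Step 1: +7 new -> 9 infected
Step 2: +5 new -> 14 infected
Step 3: +6 new -> 20 infected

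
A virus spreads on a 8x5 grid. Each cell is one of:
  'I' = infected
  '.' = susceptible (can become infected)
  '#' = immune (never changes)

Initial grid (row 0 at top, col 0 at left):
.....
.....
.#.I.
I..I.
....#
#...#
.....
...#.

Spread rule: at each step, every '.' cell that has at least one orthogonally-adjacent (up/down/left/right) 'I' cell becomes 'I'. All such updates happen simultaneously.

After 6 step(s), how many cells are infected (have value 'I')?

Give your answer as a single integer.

Step 0 (initial): 3 infected
Step 1: +9 new -> 12 infected
Step 2: +7 new -> 19 infected
Step 3: +7 new -> 26 infected
Step 4: +4 new -> 30 infected
Step 5: +4 new -> 34 infected
Step 6: +1 new -> 35 infected

Answer: 35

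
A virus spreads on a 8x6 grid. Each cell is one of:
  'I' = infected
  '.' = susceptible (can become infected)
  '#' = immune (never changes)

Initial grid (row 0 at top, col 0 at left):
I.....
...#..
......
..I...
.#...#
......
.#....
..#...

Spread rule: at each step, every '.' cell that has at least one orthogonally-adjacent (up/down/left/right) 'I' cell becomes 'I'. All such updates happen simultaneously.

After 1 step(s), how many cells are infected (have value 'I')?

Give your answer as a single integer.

Step 0 (initial): 2 infected
Step 1: +6 new -> 8 infected

Answer: 8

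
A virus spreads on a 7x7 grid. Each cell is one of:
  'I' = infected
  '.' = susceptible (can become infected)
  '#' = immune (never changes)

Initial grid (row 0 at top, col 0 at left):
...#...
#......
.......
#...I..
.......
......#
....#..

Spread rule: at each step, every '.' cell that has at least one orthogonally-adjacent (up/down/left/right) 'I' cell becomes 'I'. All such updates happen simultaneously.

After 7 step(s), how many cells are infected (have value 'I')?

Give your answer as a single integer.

Step 0 (initial): 1 infected
Step 1: +4 new -> 5 infected
Step 2: +8 new -> 13 infected
Step 3: +10 new -> 23 infected
Step 4: +8 new -> 31 infected
Step 5: +8 new -> 39 infected
Step 6: +3 new -> 42 infected
Step 7: +2 new -> 44 infected

Answer: 44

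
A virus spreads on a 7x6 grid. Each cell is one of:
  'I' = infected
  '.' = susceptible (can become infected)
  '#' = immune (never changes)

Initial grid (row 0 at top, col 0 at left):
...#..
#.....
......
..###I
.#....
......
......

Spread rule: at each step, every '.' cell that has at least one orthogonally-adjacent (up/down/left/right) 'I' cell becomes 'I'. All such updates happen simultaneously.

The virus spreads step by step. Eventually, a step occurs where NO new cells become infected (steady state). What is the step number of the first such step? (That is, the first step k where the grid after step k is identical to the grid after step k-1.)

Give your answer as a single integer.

Step 0 (initial): 1 infected
Step 1: +2 new -> 3 infected
Step 2: +4 new -> 7 infected
Step 3: +6 new -> 13 infected
Step 4: +6 new -> 19 infected
Step 5: +4 new -> 23 infected
Step 6: +6 new -> 29 infected
Step 7: +4 new -> 33 infected
Step 8: +3 new -> 36 infected
Step 9: +0 new -> 36 infected

Answer: 9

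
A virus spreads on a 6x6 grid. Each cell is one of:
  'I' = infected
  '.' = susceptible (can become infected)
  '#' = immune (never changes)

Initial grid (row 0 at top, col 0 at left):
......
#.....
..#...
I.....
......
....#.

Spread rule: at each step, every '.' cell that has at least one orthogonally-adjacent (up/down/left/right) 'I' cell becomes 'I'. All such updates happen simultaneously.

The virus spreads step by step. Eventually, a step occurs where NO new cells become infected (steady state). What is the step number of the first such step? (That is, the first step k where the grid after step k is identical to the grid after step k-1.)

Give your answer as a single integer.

Step 0 (initial): 1 infected
Step 1: +3 new -> 4 infected
Step 2: +4 new -> 8 infected
Step 3: +4 new -> 12 infected
Step 4: +6 new -> 18 infected
Step 5: +7 new -> 25 infected
Step 6: +4 new -> 29 infected
Step 7: +3 new -> 32 infected
Step 8: +1 new -> 33 infected
Step 9: +0 new -> 33 infected

Answer: 9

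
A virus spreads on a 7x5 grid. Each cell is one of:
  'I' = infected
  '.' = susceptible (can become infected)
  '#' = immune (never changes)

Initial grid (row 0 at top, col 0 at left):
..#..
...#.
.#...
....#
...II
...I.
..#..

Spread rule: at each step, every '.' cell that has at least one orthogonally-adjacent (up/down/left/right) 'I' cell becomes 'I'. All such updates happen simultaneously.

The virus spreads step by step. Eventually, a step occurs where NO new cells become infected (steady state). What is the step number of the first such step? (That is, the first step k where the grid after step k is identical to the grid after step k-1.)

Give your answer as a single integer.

Answer: 8

Derivation:
Step 0 (initial): 3 infected
Step 1: +5 new -> 8 infected
Step 2: +5 new -> 13 infected
Step 3: +6 new -> 19 infected
Step 4: +4 new -> 23 infected
Step 5: +3 new -> 26 infected
Step 6: +3 new -> 29 infected
Step 7: +1 new -> 30 infected
Step 8: +0 new -> 30 infected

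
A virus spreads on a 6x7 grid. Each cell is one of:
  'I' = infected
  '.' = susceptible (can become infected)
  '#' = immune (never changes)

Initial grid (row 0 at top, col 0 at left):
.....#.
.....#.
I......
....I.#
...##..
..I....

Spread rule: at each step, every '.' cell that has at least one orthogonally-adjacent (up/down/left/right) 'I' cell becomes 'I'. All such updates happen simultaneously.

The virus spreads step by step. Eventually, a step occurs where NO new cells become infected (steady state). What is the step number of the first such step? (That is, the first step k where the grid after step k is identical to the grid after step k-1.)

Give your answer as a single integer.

Step 0 (initial): 3 infected
Step 1: +9 new -> 12 infected
Step 2: +13 new -> 25 infected
Step 3: +7 new -> 32 infected
Step 4: +4 new -> 36 infected
Step 5: +1 new -> 37 infected
Step 6: +0 new -> 37 infected

Answer: 6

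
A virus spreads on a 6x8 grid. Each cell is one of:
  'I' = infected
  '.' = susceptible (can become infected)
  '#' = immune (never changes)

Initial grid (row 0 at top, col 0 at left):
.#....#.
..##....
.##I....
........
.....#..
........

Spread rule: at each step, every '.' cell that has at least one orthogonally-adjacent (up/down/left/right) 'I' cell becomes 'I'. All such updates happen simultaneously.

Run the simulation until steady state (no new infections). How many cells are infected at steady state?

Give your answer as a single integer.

Answer: 41

Derivation:
Step 0 (initial): 1 infected
Step 1: +2 new -> 3 infected
Step 2: +5 new -> 8 infected
Step 3: +8 new -> 16 infected
Step 4: +9 new -> 25 infected
Step 5: +8 new -> 33 infected
Step 6: +5 new -> 38 infected
Step 7: +3 new -> 41 infected
Step 8: +0 new -> 41 infected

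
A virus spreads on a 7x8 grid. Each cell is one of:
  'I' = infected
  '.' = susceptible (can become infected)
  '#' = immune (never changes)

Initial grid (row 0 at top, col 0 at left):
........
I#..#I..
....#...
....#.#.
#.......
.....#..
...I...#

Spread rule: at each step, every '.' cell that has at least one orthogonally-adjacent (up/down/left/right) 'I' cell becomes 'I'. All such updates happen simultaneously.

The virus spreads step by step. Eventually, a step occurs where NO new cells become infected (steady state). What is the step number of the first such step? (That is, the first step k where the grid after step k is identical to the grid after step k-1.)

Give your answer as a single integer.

Answer: 6

Derivation:
Step 0 (initial): 3 infected
Step 1: +8 new -> 11 infected
Step 2: +13 new -> 24 infected
Step 3: +13 new -> 37 infected
Step 4: +9 new -> 46 infected
Step 5: +2 new -> 48 infected
Step 6: +0 new -> 48 infected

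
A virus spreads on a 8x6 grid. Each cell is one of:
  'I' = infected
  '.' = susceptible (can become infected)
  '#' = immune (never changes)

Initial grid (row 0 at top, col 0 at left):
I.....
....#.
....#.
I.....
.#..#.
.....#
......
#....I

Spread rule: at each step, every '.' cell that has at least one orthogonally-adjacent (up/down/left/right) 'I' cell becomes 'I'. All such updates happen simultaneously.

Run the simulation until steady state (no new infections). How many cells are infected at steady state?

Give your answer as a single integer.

Step 0 (initial): 3 infected
Step 1: +7 new -> 10 infected
Step 2: +7 new -> 17 infected
Step 3: +10 new -> 27 infected
Step 4: +10 new -> 37 infected
Step 5: +2 new -> 39 infected
Step 6: +3 new -> 42 infected
Step 7: +0 new -> 42 infected

Answer: 42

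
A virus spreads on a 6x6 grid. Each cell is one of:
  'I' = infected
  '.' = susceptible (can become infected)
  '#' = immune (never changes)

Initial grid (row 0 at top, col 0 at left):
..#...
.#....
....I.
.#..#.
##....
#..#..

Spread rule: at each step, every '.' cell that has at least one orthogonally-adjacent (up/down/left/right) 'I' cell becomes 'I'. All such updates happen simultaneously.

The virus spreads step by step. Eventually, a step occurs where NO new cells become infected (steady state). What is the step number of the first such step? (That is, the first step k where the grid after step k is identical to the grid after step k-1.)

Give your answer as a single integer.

Answer: 8

Derivation:
Step 0 (initial): 1 infected
Step 1: +3 new -> 4 infected
Step 2: +6 new -> 10 infected
Step 3: +7 new -> 17 infected
Step 4: +4 new -> 21 infected
Step 5: +4 new -> 25 infected
Step 6: +2 new -> 27 infected
Step 7: +1 new -> 28 infected
Step 8: +0 new -> 28 infected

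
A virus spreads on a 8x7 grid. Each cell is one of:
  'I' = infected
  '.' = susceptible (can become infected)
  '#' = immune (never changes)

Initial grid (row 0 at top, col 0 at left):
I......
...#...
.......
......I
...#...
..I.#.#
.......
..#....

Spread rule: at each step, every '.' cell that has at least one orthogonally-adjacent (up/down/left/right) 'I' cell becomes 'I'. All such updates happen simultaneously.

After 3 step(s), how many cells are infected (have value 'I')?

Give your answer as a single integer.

Answer: 41

Derivation:
Step 0 (initial): 3 infected
Step 1: +9 new -> 12 infected
Step 2: +12 new -> 24 infected
Step 3: +17 new -> 41 infected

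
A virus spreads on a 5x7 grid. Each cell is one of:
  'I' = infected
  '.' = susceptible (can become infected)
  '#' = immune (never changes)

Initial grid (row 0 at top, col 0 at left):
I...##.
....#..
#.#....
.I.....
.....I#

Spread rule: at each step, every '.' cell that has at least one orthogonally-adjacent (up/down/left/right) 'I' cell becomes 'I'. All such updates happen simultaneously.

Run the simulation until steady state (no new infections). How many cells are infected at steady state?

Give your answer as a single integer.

Answer: 29

Derivation:
Step 0 (initial): 3 infected
Step 1: +8 new -> 11 infected
Step 2: +9 new -> 20 infected
Step 3: +6 new -> 26 infected
Step 4: +2 new -> 28 infected
Step 5: +1 new -> 29 infected
Step 6: +0 new -> 29 infected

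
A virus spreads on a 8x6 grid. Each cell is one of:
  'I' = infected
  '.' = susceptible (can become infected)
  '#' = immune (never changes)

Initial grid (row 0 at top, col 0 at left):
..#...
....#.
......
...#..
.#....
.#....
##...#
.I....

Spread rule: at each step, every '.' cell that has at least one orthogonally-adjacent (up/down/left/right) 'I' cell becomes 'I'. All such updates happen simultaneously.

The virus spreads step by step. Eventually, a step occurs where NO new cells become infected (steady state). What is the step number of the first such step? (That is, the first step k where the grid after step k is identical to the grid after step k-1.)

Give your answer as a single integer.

Step 0 (initial): 1 infected
Step 1: +2 new -> 3 infected
Step 2: +2 new -> 5 infected
Step 3: +3 new -> 8 infected
Step 4: +4 new -> 12 infected
Step 5: +3 new -> 15 infected
Step 6: +4 new -> 19 infected
Step 7: +6 new -> 25 infected
Step 8: +6 new -> 31 infected
Step 9: +5 new -> 36 infected
Step 10: +3 new -> 39 infected
Step 11: +1 new -> 40 infected
Step 12: +0 new -> 40 infected

Answer: 12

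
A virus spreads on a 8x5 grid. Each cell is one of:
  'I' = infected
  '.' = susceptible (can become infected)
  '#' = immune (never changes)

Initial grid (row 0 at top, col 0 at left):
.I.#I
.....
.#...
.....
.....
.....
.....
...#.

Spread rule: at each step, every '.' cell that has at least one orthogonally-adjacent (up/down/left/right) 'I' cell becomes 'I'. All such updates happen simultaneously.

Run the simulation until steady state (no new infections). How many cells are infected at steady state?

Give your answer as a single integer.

Answer: 37

Derivation:
Step 0 (initial): 2 infected
Step 1: +4 new -> 6 infected
Step 2: +4 new -> 10 infected
Step 3: +4 new -> 14 infected
Step 4: +4 new -> 18 infected
Step 5: +5 new -> 23 infected
Step 6: +5 new -> 28 infected
Step 7: +5 new -> 33 infected
Step 8: +3 new -> 36 infected
Step 9: +1 new -> 37 infected
Step 10: +0 new -> 37 infected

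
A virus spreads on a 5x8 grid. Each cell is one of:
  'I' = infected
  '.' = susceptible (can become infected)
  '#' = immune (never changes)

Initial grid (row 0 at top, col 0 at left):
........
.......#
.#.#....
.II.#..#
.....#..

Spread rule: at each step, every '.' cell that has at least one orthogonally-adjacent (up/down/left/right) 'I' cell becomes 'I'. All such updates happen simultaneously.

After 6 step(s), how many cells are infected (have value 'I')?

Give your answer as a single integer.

Step 0 (initial): 2 infected
Step 1: +5 new -> 7 infected
Step 2: +4 new -> 11 infected
Step 3: +5 new -> 16 infected
Step 4: +4 new -> 20 infected
Step 5: +3 new -> 23 infected
Step 6: +3 new -> 26 infected

Answer: 26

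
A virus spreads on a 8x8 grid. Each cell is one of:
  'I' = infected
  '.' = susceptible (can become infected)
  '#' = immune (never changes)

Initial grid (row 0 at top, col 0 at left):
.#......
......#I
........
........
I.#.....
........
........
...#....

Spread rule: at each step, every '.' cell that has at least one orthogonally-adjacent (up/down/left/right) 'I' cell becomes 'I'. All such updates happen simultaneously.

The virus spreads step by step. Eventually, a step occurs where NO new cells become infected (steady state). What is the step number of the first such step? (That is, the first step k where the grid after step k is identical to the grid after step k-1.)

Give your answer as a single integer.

Answer: 9

Derivation:
Step 0 (initial): 2 infected
Step 1: +5 new -> 7 infected
Step 2: +7 new -> 14 infected
Step 3: +10 new -> 24 infected
Step 4: +13 new -> 37 infected
Step 5: +12 new -> 49 infected
Step 6: +7 new -> 56 infected
Step 7: +3 new -> 59 infected
Step 8: +1 new -> 60 infected
Step 9: +0 new -> 60 infected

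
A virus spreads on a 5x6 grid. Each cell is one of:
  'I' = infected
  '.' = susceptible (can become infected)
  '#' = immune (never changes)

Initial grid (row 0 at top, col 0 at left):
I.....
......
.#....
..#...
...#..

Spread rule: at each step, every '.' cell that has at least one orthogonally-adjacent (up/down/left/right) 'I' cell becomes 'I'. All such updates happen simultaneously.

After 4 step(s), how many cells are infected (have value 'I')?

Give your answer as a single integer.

Step 0 (initial): 1 infected
Step 1: +2 new -> 3 infected
Step 2: +3 new -> 6 infected
Step 3: +3 new -> 9 infected
Step 4: +5 new -> 14 infected

Answer: 14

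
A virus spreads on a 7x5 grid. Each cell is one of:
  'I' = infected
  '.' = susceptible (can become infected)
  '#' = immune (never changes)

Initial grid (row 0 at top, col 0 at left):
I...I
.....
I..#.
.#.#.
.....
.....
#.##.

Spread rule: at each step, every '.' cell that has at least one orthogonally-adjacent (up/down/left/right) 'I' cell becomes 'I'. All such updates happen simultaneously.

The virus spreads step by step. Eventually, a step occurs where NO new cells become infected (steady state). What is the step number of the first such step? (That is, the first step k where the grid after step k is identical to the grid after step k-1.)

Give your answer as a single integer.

Step 0 (initial): 3 infected
Step 1: +6 new -> 9 infected
Step 2: +6 new -> 15 infected
Step 3: +5 new -> 20 infected
Step 4: +3 new -> 23 infected
Step 5: +4 new -> 27 infected
Step 6: +2 new -> 29 infected
Step 7: +0 new -> 29 infected

Answer: 7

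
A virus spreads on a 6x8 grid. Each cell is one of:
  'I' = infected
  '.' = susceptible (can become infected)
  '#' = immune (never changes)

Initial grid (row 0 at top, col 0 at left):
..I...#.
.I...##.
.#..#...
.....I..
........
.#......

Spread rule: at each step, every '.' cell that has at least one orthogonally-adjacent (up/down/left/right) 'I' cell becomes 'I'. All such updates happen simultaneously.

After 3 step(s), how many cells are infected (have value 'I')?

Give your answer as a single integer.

Answer: 32

Derivation:
Step 0 (initial): 3 infected
Step 1: +8 new -> 11 infected
Step 2: +11 new -> 22 infected
Step 3: +10 new -> 32 infected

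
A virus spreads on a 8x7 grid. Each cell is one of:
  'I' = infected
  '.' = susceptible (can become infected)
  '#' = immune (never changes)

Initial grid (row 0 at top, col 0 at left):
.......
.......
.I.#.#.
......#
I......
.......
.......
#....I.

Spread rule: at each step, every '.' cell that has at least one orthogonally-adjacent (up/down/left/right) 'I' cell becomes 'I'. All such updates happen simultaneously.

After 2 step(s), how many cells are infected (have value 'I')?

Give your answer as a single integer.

Answer: 24

Derivation:
Step 0 (initial): 3 infected
Step 1: +10 new -> 13 infected
Step 2: +11 new -> 24 infected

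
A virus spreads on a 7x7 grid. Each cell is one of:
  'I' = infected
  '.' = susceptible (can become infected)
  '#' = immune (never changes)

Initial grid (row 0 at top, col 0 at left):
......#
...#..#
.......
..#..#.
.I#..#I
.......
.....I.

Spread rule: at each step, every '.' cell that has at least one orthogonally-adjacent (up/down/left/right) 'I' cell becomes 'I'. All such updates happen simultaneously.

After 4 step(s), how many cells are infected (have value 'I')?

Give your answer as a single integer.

Answer: 35

Derivation:
Step 0 (initial): 3 infected
Step 1: +8 new -> 11 infected
Step 2: +8 new -> 19 infected
Step 3: +8 new -> 27 infected
Step 4: +8 new -> 35 infected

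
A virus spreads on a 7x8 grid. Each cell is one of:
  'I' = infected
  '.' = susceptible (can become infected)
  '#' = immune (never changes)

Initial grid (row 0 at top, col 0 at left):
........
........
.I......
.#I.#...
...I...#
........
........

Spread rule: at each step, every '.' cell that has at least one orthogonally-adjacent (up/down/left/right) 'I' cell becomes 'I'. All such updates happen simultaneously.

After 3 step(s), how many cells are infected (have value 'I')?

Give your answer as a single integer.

Answer: 31

Derivation:
Step 0 (initial): 3 infected
Step 1: +7 new -> 10 infected
Step 2: +10 new -> 20 infected
Step 3: +11 new -> 31 infected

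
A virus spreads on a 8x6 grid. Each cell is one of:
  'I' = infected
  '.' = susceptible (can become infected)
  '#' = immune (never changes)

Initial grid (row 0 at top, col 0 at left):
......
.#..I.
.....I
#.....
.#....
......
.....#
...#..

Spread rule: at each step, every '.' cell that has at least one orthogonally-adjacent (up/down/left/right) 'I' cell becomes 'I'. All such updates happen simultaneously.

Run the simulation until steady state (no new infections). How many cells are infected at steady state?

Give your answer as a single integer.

Step 0 (initial): 2 infected
Step 1: +5 new -> 7 infected
Step 2: +6 new -> 13 infected
Step 3: +5 new -> 18 infected
Step 4: +5 new -> 23 infected
Step 5: +6 new -> 29 infected
Step 6: +4 new -> 33 infected
Step 7: +3 new -> 36 infected
Step 8: +3 new -> 39 infected
Step 9: +3 new -> 42 infected
Step 10: +1 new -> 43 infected
Step 11: +0 new -> 43 infected

Answer: 43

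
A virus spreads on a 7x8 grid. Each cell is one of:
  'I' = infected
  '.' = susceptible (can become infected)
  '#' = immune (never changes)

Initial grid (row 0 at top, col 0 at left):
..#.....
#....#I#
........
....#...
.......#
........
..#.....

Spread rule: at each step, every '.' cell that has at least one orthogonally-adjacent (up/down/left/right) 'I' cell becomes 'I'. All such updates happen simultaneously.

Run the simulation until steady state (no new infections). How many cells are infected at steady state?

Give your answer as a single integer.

Step 0 (initial): 1 infected
Step 1: +2 new -> 3 infected
Step 2: +5 new -> 8 infected
Step 3: +5 new -> 13 infected
Step 4: +5 new -> 18 infected
Step 5: +7 new -> 25 infected
Step 6: +7 new -> 32 infected
Step 7: +6 new -> 38 infected
Step 8: +5 new -> 43 infected
Step 9: +3 new -> 46 infected
Step 10: +2 new -> 48 infected
Step 11: +1 new -> 49 infected
Step 12: +0 new -> 49 infected

Answer: 49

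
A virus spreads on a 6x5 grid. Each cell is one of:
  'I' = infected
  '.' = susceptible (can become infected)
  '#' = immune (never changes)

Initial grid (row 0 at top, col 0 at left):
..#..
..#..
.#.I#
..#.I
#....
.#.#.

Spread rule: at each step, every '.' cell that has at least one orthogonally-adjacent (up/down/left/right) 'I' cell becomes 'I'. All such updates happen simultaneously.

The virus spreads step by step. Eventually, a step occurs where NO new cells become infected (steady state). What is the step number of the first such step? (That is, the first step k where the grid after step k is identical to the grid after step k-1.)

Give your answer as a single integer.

Answer: 11

Derivation:
Step 0 (initial): 2 infected
Step 1: +4 new -> 6 infected
Step 2: +4 new -> 10 infected
Step 3: +2 new -> 12 infected
Step 4: +2 new -> 14 infected
Step 5: +1 new -> 15 infected
Step 6: +1 new -> 16 infected
Step 7: +1 new -> 17 infected
Step 8: +1 new -> 18 infected
Step 9: +2 new -> 20 infected
Step 10: +1 new -> 21 infected
Step 11: +0 new -> 21 infected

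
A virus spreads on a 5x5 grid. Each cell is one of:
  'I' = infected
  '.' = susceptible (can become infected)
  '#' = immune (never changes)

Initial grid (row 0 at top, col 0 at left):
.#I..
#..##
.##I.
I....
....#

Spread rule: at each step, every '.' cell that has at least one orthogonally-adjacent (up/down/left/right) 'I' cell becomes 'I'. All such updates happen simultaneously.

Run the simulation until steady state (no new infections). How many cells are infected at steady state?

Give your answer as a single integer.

Step 0 (initial): 3 infected
Step 1: +7 new -> 10 infected
Step 2: +6 new -> 16 infected
Step 3: +1 new -> 17 infected
Step 4: +0 new -> 17 infected

Answer: 17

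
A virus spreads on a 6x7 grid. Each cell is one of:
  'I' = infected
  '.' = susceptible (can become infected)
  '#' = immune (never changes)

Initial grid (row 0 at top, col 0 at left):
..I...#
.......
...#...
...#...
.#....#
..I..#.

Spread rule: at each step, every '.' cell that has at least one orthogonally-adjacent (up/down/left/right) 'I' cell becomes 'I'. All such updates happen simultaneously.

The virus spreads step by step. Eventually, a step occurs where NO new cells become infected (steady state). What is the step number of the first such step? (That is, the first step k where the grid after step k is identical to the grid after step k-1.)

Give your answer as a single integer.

Step 0 (initial): 2 infected
Step 1: +6 new -> 8 infected
Step 2: +9 new -> 17 infected
Step 3: +7 new -> 24 infected
Step 4: +6 new -> 30 infected
Step 5: +3 new -> 33 infected
Step 6: +2 new -> 35 infected
Step 7: +0 new -> 35 infected

Answer: 7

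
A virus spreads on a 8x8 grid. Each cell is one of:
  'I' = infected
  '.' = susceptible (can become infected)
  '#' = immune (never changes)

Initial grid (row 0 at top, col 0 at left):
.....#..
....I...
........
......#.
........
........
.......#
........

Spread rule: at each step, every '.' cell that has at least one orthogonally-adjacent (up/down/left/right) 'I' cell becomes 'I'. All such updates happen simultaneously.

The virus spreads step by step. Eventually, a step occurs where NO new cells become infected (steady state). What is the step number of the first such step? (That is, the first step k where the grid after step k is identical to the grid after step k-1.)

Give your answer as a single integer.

Step 0 (initial): 1 infected
Step 1: +4 new -> 5 infected
Step 2: +6 new -> 11 infected
Step 3: +9 new -> 20 infected
Step 4: +9 new -> 29 infected
Step 5: +9 new -> 38 infected
Step 6: +8 new -> 46 infected
Step 7: +7 new -> 53 infected
Step 8: +4 new -> 57 infected
Step 9: +3 new -> 60 infected
Step 10: +1 new -> 61 infected
Step 11: +0 new -> 61 infected

Answer: 11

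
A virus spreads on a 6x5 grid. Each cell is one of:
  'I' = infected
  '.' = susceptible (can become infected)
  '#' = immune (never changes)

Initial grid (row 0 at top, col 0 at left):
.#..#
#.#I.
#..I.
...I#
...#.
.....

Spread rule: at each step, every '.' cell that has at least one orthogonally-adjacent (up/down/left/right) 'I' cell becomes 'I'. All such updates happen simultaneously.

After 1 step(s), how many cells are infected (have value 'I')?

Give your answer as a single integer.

Answer: 8

Derivation:
Step 0 (initial): 3 infected
Step 1: +5 new -> 8 infected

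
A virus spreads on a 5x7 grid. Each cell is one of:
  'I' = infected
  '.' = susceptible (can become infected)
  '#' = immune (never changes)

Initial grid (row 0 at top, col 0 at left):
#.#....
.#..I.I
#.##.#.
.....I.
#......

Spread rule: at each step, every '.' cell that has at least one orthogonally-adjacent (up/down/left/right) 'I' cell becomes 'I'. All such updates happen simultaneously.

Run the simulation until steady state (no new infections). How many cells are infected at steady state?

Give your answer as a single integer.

Answer: 25

Derivation:
Step 0 (initial): 3 infected
Step 1: +9 new -> 12 infected
Step 2: +6 new -> 18 infected
Step 3: +2 new -> 20 infected
Step 4: +2 new -> 22 infected
Step 5: +3 new -> 25 infected
Step 6: +0 new -> 25 infected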